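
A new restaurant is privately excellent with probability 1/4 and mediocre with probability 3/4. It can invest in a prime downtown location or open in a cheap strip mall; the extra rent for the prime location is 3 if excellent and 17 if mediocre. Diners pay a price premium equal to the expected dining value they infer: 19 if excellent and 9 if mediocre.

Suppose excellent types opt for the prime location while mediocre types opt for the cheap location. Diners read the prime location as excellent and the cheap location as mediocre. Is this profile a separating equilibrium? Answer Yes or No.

Under these beliefs, the prime location earns price premium 19 and the cheap location earns price premium 9.
excellent: the prime location nets 19 − 3 = 16; the cheap location nets 9. excellent prefers the prime location.
mediocre: the prime location nets 19 − 17 = 2; the cheap location nets 9. mediocre prefers the cheap location.
Neither type deviates, so the separating profile is an equilibrium.

Yes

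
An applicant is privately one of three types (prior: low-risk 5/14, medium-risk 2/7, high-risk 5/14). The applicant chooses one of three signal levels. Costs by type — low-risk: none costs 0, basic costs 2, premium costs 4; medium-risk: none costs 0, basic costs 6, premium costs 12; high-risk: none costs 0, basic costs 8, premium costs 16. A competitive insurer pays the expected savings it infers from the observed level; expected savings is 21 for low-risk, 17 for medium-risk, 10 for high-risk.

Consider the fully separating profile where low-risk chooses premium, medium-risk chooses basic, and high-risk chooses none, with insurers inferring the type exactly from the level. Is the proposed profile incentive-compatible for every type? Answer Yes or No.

Separating rebates: premium → 21, basic → 17, none → 10.
low-risk (assigned premium): none: 10 − 0 = 10; basic: 17 − 2 = 15; premium: 21 − 4 = 17. low-risk stays.
medium-risk (assigned basic): none: 10 − 0 = 10; basic: 17 − 6 = 11; premium: 21 − 12 = 9. medium-risk stays.
high-risk (assigned none): none: 10 − 0 = 10; basic: 17 − 8 = 9; premium: 21 − 16 = 5. high-risk stays.
Every type prefers its assigned level; separation holds.

Yes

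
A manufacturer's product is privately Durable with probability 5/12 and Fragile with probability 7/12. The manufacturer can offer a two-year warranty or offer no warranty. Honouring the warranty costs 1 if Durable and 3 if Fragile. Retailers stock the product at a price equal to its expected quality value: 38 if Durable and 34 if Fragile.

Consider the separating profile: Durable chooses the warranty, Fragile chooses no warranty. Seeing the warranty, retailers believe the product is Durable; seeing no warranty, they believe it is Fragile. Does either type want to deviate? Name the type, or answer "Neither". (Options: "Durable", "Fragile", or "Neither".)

The warranty pays 38; no warranty pays 34.
Durable: assigned the warranty, nets 38 − 1 = 37; deviating to no warranty nets 34.
Fragile: assigned no warranty, nets 34; deviating to the warranty nets 38 − 3 = 35.
The Fragile type gains 1 by deviating.

Fragile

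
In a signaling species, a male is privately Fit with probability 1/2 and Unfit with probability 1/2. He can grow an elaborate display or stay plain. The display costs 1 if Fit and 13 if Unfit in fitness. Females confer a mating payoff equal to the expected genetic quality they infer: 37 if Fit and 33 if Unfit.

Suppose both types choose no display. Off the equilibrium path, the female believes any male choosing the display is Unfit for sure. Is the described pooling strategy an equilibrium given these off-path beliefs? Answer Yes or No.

On path, the female holds the prior and pays 1/2·37 + 1/2·33 = 35. Off path (the display), believing Unfit, it pays 33.
Fit: no display nets 35; the display nets 33 − 1 = 32. Fit stays.
Unfit: no display nets 35; the display nets 33 − 13 = 20. Unfit stays.
No type deviates, so pooling is sustained.

Yes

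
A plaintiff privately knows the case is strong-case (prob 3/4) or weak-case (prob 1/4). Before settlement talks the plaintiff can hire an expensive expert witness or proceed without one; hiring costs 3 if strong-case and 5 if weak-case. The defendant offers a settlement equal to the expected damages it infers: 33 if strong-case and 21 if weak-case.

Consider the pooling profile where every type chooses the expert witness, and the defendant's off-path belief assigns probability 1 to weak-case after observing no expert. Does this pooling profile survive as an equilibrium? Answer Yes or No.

On path, the defendant holds the prior and pays 3/4·33 + 1/4·21 = 30. Off path (no expert), believing weak-case, it pays 21.
strong-case: the expert witness nets 30 − 3 = 27; no expert nets 21. strong-case stays.
weak-case: the expert witness nets 30 − 5 = 25; no expert nets 21. weak-case stays.
No type deviates, so pooling is sustained.

Yes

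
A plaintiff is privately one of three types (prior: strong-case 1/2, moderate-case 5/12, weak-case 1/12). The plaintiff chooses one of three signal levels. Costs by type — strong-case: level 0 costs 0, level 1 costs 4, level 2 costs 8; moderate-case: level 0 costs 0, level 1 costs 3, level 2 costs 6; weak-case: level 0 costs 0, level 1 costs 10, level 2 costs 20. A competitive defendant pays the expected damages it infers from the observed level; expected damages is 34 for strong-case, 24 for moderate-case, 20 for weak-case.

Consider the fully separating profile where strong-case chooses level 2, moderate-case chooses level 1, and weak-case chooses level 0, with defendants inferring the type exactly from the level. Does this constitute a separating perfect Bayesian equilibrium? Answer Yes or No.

No

Separating settlements: level 2 → 34, level 1 → 24, level 0 → 20.
strong-case (assigned level 2): level 0: 20 − 0 = 20; level 1: 24 − 4 = 20; level 2: 34 − 8 = 26. strong-case stays.
moderate-case (assigned level 1): level 0: 20 − 0 = 20; level 1: 24 − 3 = 21; level 2: 34 − 6 = 28. moderate-case prefers level 2.
weak-case (assigned level 0): level 0: 20 − 0 = 20; level 1: 24 − 10 = 14; level 2: 34 − 20 = 14. weak-case stays.
At least one type deviates; the separating profile fails.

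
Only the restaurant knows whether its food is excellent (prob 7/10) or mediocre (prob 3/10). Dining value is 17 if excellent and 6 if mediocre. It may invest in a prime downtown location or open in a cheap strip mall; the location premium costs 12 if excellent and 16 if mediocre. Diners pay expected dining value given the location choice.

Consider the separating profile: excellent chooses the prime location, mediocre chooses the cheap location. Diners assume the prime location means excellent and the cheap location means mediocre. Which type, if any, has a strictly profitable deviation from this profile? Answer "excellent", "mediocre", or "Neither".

The prime location pays 17; the cheap location pays 6.
excellent: assigned the prime location, nets 17 − 12 = 5; deviating to the cheap location nets 6.
mediocre: assigned the cheap location, nets 6; deviating to the prime location nets 17 − 16 = 1.
The excellent type gains 1 by deviating.

excellent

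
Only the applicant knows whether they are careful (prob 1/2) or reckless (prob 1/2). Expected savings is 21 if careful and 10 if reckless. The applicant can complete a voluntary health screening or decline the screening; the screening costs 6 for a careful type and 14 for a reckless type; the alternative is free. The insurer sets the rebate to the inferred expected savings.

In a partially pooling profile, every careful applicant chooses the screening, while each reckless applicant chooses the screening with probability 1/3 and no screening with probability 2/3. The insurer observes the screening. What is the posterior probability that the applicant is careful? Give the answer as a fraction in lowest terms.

P(the screening) = (1/2)·1 + (1/2)·(1/3) = 2/3.
By Bayes' rule, P(careful | the screening) = (1/2) / (2/3) = 3/4.

3/4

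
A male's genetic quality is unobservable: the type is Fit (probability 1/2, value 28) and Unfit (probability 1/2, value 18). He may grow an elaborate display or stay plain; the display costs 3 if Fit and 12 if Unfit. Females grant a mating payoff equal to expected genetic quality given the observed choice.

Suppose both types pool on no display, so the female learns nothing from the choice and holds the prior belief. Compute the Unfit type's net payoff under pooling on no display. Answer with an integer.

Pooled mating payoff = 1/2·28 + 1/2·18 = 23.
Unfit pays no cost for no display, so net payoff = 23.

23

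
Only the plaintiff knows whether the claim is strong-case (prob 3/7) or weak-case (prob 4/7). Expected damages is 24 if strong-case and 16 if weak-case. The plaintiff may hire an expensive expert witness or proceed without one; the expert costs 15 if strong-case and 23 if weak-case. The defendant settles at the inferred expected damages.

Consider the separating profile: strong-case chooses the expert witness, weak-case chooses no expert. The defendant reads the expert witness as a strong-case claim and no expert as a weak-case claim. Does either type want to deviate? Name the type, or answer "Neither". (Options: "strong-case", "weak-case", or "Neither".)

strong-case

The expert witness pays 24; no expert pays 16.
strong-case: assigned the expert witness, nets 24 − 15 = 9; deviating to no expert nets 16.
weak-case: assigned no expert, nets 16; deviating to the expert witness nets 24 − 23 = 1.
The strong-case type gains 7 by deviating.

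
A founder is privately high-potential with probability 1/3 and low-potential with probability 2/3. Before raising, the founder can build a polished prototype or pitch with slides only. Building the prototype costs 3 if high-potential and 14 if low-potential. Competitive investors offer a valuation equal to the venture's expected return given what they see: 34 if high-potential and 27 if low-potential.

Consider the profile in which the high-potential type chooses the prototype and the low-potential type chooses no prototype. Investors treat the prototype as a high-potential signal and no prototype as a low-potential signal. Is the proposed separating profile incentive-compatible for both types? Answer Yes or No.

Yes

Under these beliefs, the prototype earns valuation 34 and no prototype earns valuation 27.
high-potential: the prototype nets 34 − 3 = 31; no prototype nets 27. high-potential prefers the prototype.
low-potential: the prototype nets 34 − 14 = 20; no prototype nets 27. low-potential prefers no prototype.
Neither type deviates, so the separating profile is an equilibrium.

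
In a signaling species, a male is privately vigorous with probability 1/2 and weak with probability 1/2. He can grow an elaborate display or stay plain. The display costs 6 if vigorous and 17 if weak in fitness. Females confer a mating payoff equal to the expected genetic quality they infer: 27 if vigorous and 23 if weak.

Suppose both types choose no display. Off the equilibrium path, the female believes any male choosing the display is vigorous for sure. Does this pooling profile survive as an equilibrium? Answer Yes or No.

On path, the female holds the prior and pays 1/2·27 + 1/2·23 = 25. Off path (the display), believing vigorous, it pays 27.
vigorous: no display nets 25; the display nets 27 − 6 = 21. vigorous stays.
weak: no display nets 25; the display nets 27 − 17 = 10. weak stays.
No type deviates, so pooling is sustained.

Yes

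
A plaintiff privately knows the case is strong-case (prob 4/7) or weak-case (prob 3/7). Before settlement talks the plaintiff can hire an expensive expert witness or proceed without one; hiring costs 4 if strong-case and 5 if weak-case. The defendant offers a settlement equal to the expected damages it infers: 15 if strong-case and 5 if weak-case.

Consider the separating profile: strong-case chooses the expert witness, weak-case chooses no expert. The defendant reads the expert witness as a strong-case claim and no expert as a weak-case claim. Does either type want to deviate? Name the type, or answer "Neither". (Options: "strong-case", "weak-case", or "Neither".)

The expert witness pays 15; no expert pays 5.
strong-case: assigned the expert witness, nets 15 − 4 = 11; deviating to no expert nets 5.
weak-case: assigned no expert, nets 5; deviating to the expert witness nets 15 − 5 = 10.
The weak-case type gains 5 by deviating.

weak-case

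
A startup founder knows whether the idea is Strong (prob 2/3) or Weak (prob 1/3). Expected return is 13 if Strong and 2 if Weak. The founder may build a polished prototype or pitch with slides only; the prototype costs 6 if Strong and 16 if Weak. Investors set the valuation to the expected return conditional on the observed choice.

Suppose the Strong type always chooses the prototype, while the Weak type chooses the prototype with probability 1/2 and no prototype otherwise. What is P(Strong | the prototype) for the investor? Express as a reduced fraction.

4/5

P(the prototype) = (2/3)·1 + (1/3)·(1/2) = 5/6.
By Bayes' rule, P(Strong | the prototype) = (2/3) / (5/6) = 4/5.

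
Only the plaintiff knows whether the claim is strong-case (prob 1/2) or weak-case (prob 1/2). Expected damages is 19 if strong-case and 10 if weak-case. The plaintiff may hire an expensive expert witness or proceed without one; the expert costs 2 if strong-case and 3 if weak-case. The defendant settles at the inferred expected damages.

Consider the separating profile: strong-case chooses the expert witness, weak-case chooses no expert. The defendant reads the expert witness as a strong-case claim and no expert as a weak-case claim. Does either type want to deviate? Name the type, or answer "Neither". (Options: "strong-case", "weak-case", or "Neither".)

The expert witness pays 19; no expert pays 10.
strong-case: assigned the expert witness, nets 19 − 2 = 17; deviating to no expert nets 10.
weak-case: assigned no expert, nets 10; deviating to the expert witness nets 19 − 3 = 16.
The weak-case type gains 6 by deviating.

weak-case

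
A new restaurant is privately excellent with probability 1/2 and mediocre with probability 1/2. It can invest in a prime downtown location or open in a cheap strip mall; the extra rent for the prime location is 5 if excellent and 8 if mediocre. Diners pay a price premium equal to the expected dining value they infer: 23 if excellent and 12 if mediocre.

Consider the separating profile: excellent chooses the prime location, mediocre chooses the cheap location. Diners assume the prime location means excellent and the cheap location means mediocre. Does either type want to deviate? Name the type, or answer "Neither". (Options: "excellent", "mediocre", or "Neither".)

The prime location pays 23; the cheap location pays 12.
excellent: assigned the prime location, nets 23 − 5 = 18; deviating to the cheap location nets 12.
mediocre: assigned the cheap location, nets 12; deviating to the prime location nets 23 − 8 = 15.
The mediocre type gains 3 by deviating.

mediocre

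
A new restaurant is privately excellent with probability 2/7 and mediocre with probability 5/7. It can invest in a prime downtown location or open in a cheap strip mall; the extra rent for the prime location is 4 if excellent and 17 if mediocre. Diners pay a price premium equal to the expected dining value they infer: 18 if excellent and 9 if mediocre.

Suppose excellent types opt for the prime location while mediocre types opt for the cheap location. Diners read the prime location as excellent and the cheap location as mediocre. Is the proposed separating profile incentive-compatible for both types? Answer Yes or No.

Yes

Under these beliefs, the prime location earns price premium 18 and the cheap location earns price premium 9.
excellent: the prime location nets 18 − 4 = 14; the cheap location nets 9. excellent prefers the prime location.
mediocre: the prime location nets 18 − 17 = 1; the cheap location nets 9. mediocre prefers the cheap location.
Neither type deviates, so the separating profile is an equilibrium.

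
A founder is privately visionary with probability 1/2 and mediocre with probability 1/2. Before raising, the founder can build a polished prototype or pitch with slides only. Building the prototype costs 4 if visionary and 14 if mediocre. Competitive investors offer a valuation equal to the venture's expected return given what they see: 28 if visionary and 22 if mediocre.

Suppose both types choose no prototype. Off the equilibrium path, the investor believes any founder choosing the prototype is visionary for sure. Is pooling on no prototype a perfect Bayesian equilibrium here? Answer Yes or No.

Yes

On path, the investor holds the prior and pays 1/2·28 + 1/2·22 = 25. Off path (the prototype), believing visionary, it pays 28.
visionary: no prototype nets 25; the prototype nets 28 − 4 = 24. visionary stays.
mediocre: no prototype nets 25; the prototype nets 28 − 14 = 14. mediocre stays.
No type deviates, so pooling is sustained.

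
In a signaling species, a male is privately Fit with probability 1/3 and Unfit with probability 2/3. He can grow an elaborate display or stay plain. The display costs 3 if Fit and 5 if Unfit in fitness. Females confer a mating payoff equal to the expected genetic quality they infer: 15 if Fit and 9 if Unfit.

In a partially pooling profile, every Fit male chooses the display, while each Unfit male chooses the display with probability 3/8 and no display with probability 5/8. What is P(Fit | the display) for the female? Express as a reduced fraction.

P(the display) = (1/3)·1 + (2/3)·(3/8) = 7/12.
By Bayes' rule, P(Fit | the display) = (1/3) / (7/12) = 4/7.

4/7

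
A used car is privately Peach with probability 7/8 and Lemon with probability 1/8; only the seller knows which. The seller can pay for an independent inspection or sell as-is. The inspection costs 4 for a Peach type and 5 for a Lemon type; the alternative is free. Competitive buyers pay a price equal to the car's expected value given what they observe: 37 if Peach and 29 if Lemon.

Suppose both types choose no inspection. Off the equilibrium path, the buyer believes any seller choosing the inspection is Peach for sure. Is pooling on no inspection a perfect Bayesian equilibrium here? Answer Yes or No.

On path, the buyer holds the prior and pays 7/8·37 + 1/8·29 = 36. Off path (the inspection), believing Peach, it pays 37.
Peach: no inspection nets 36; the inspection nets 37 − 4 = 33. Peach stays.
Lemon: no inspection nets 36; the inspection nets 37 − 5 = 32. Lemon stays.
No type deviates, so pooling is sustained.

Yes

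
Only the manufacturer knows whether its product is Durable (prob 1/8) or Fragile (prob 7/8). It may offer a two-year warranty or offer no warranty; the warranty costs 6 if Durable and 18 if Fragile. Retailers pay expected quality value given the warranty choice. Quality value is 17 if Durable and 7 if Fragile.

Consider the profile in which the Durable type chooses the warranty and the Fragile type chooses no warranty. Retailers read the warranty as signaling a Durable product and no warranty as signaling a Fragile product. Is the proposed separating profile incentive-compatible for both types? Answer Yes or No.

Under these beliefs, the warranty earns price 17 and no warranty earns price 7.
Durable: the warranty nets 17 − 6 = 11; no warranty nets 7. Durable prefers the warranty.
Fragile: the warranty nets 17 − 18 = -1; no warranty nets 7. Fragile prefers no warranty.
Neither type deviates, so the separating profile is an equilibrium.

Yes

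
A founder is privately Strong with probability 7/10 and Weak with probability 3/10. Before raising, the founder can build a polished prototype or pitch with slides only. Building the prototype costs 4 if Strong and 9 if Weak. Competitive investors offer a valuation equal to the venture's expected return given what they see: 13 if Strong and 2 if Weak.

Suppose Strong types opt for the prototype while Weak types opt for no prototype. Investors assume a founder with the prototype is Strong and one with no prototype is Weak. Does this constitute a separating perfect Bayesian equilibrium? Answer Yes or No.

No

Under these beliefs, the prototype earns valuation 13 and no prototype earns valuation 2.
Strong: the prototype nets 13 − 4 = 9; no prototype nets 2. Strong prefers the prototype.
Weak: the prototype nets 13 − 9 = 4; no prototype nets 2. Weak would deviate to the prototype.
Weak has a profitable deviation, so the profile is not an equilibrium.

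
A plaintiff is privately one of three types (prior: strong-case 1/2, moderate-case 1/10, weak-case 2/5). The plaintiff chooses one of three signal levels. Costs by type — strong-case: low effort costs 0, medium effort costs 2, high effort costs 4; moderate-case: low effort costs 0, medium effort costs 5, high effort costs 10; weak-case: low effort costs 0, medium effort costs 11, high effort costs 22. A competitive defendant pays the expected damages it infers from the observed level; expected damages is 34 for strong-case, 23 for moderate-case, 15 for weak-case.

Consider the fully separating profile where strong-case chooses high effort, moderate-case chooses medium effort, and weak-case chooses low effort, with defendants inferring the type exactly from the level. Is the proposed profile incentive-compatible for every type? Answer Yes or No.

No

Separating settlements: high effort → 34, medium effort → 23, low effort → 15.
strong-case (assigned high effort): low effort: 15 − 0 = 15; medium effort: 23 − 2 = 21; high effort: 34 − 4 = 30. strong-case stays.
moderate-case (assigned medium effort): low effort: 15 − 0 = 15; medium effort: 23 − 5 = 18; high effort: 34 − 10 = 24. moderate-case prefers high effort.
weak-case (assigned low effort): low effort: 15 − 0 = 15; medium effort: 23 − 11 = 12; high effort: 34 − 22 = 12. weak-case stays.
At least one type deviates; the separating profile fails.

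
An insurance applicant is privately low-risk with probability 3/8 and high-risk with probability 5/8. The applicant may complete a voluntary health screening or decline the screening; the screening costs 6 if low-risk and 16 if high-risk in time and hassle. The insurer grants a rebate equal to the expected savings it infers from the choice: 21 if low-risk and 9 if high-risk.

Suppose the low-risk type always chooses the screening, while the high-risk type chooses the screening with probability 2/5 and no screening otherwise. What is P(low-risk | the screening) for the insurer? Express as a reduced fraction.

3/5

P(the screening) = (3/8)·1 + (5/8)·(2/5) = 5/8.
By Bayes' rule, P(low-risk | the screening) = (3/8) / (5/8) = 3/5.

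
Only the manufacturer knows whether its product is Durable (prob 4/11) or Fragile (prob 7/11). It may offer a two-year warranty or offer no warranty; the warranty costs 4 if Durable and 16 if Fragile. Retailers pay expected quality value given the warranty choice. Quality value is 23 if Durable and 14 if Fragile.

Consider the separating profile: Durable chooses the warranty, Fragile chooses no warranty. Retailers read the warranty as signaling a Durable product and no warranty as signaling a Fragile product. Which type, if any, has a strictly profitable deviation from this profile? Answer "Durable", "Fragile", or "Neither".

The warranty pays 23; no warranty pays 14.
Durable: assigned the warranty, nets 23 − 4 = 19; deviating to no warranty nets 14.
Fragile: assigned no warranty, nets 14; deviating to the warranty nets 23 − 16 = 7.
Both types strictly prefer their assigned action; no profitable deviation.

Neither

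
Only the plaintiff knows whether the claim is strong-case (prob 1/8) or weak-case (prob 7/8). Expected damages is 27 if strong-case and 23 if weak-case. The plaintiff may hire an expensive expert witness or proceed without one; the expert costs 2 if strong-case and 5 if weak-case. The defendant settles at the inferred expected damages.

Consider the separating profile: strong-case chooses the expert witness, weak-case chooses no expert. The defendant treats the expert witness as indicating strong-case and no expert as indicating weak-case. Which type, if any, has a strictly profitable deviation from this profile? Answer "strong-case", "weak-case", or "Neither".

The expert witness pays 27; no expert pays 23.
strong-case: assigned the expert witness, nets 27 − 2 = 25; deviating to no expert nets 23.
weak-case: assigned no expert, nets 23; deviating to the expert witness nets 27 − 5 = 22.
Both types strictly prefer their assigned action; no profitable deviation.

Neither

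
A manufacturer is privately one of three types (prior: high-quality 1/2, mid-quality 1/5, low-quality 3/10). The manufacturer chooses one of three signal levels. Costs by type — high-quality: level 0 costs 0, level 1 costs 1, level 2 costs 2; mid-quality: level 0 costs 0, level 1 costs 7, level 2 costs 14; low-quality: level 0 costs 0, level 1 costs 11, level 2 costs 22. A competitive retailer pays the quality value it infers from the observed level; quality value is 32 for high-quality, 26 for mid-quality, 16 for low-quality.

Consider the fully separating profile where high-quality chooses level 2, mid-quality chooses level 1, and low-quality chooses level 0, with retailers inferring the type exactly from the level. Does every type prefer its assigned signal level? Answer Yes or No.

Separating prices: level 2 → 32, level 1 → 26, level 0 → 16.
high-quality (assigned level 2): level 0: 16 − 0 = 16; level 1: 26 − 1 = 25; level 2: 32 − 2 = 30. high-quality stays.
mid-quality (assigned level 1): level 0: 16 − 0 = 16; level 1: 26 − 7 = 19; level 2: 32 − 14 = 18. mid-quality stays.
low-quality (assigned level 0): level 0: 16 − 0 = 16; level 1: 26 − 11 = 15; level 2: 32 − 22 = 10. low-quality stays.
Every type prefers its assigned level; separation holds.

Yes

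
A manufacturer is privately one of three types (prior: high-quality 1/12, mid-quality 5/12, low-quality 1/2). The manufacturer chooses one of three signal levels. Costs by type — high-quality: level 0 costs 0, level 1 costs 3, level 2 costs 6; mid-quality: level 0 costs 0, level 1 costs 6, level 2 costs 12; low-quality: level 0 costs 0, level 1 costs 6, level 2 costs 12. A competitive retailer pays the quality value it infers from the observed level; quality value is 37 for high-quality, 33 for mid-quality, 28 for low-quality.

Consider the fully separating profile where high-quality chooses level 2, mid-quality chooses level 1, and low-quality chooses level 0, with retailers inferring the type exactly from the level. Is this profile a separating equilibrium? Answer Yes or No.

Separating prices: level 2 → 37, level 1 → 33, level 0 → 28.
high-quality (assigned level 2): level 0: 28 − 0 = 28; level 1: 33 − 3 = 30; level 2: 37 − 6 = 31. high-quality stays.
mid-quality (assigned level 1): level 0: 28 − 0 = 28; level 1: 33 − 6 = 27; level 2: 37 − 12 = 25. mid-quality prefers level 0.
low-quality (assigned level 0): level 0: 28 − 0 = 28; level 1: 33 − 6 = 27; level 2: 37 − 12 = 25. low-quality stays.
At least one type deviates; the separating profile fails.

No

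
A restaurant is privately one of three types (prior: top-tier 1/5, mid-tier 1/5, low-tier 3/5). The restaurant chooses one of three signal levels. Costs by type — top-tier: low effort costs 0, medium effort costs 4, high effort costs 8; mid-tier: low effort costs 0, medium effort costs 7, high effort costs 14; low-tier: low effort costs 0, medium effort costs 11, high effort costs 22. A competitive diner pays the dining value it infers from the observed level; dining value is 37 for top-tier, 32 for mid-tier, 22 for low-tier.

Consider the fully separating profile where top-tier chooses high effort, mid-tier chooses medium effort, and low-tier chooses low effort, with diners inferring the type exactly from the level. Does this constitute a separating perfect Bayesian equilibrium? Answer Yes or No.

Yes

Separating price premiums: high effort → 37, medium effort → 32, low effort → 22.
top-tier (assigned high effort): low effort: 22 − 0 = 22; medium effort: 32 − 4 = 28; high effort: 37 − 8 = 29. top-tier stays.
mid-tier (assigned medium effort): low effort: 22 − 0 = 22; medium effort: 32 − 7 = 25; high effort: 37 − 14 = 23. mid-tier stays.
low-tier (assigned low effort): low effort: 22 − 0 = 22; medium effort: 32 − 11 = 21; high effort: 37 − 22 = 15. low-tier stays.
Every type prefers its assigned level; separation holds.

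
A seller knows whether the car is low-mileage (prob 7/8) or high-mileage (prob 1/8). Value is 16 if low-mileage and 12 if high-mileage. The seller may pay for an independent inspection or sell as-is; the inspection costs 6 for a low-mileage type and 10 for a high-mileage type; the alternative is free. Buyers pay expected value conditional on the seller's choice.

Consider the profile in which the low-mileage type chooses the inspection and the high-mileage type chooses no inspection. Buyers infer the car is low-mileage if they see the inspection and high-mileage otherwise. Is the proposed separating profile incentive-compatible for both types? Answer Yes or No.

Under these beliefs, the inspection earns price 16 and no inspection earns price 12.
low-mileage: the inspection nets 16 − 6 = 10; no inspection nets 12. low-mileage would deviate to no inspection.
high-mileage: the inspection nets 16 − 10 = 6; no inspection nets 12. high-mileage prefers no inspection.
low-mileage has a profitable deviation, so the profile is not an equilibrium.

No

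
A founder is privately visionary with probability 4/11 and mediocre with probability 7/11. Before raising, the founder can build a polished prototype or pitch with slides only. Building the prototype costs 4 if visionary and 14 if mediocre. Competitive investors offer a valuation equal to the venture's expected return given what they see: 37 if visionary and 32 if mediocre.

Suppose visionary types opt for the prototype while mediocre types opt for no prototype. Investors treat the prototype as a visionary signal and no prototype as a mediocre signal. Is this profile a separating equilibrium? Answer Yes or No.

Under these beliefs, the prototype earns valuation 37 and no prototype earns valuation 32.
visionary: the prototype nets 37 − 4 = 33; no prototype nets 32. visionary prefers the prototype.
mediocre: the prototype nets 37 − 14 = 23; no prototype nets 32. mediocre prefers no prototype.
Neither type deviates, so the separating profile is an equilibrium.

Yes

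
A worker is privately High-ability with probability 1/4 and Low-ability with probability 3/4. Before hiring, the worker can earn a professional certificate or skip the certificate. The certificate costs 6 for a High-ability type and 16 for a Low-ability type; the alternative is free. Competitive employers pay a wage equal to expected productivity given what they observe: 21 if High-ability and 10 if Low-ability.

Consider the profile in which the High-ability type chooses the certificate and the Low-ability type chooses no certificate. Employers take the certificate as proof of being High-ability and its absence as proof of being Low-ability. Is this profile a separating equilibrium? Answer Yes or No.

Yes

Under these beliefs, the certificate earns wage 21 and no certificate earns wage 10.
High-ability: the certificate nets 21 − 6 = 15; no certificate nets 10. High-ability prefers the certificate.
Low-ability: the certificate nets 21 − 16 = 5; no certificate nets 10. Low-ability prefers no certificate.
Neither type deviates, so the separating profile is an equilibrium.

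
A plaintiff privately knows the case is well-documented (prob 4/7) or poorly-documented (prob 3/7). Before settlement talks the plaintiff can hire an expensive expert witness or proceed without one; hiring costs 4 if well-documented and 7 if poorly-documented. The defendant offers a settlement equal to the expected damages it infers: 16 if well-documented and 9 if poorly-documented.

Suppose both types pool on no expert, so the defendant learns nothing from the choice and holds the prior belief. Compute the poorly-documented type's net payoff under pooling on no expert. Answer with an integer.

Pooled settlement = 4/7·16 + 3/7·9 = 13.
poorly-documented pays no cost for no expert, so net payoff = 13.

13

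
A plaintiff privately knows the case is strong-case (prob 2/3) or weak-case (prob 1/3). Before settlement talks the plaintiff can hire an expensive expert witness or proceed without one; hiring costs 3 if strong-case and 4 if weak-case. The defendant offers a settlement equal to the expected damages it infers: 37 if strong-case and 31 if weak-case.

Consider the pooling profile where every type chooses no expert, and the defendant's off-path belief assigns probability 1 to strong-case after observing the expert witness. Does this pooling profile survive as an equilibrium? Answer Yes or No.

On path, the defendant holds the prior and pays 2/3·37 + 1/3·31 = 35. Off path (the expert witness), believing strong-case, it pays 37.
strong-case: no expert nets 35; the expert witness nets 37 − 3 = 34. strong-case stays.
weak-case: no expert nets 35; the expert witness nets 37 − 4 = 33. weak-case stays.
No type deviates, so pooling is sustained.

Yes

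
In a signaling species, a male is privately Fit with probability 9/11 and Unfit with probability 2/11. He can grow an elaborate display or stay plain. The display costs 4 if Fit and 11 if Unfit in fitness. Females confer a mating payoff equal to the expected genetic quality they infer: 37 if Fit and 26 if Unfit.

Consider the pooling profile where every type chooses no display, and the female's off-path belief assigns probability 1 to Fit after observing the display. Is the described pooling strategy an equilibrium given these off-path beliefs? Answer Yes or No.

On path, the female holds the prior and pays 9/11·37 + 2/11·26 = 35. Off path (the display), believing Fit, it pays 37.
Fit: no display nets 35; the display nets 37 − 4 = 33. Fit stays.
Unfit: no display nets 35; the display nets 37 − 11 = 26. Unfit stays.
No type deviates, so pooling is sustained.

Yes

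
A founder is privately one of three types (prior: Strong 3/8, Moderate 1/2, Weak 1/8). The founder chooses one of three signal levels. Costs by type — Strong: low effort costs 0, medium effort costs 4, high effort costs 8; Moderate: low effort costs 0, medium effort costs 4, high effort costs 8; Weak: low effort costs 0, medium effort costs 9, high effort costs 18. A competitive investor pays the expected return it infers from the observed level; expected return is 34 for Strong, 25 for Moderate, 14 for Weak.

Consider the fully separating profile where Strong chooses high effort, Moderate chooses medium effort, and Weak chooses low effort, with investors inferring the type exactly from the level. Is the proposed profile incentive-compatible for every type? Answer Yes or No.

No

Separating valuations: high effort → 34, medium effort → 25, low effort → 14.
Strong (assigned high effort): low effort: 14 − 0 = 14; medium effort: 25 − 4 = 21; high effort: 34 − 8 = 26. Strong stays.
Moderate (assigned medium effort): low effort: 14 − 0 = 14; medium effort: 25 − 4 = 21; high effort: 34 − 8 = 26. Moderate prefers high effort.
Weak (assigned low effort): low effort: 14 − 0 = 14; medium effort: 25 − 9 = 16; high effort: 34 − 18 = 16. Weak prefers medium effort.
At least one type deviates; the separating profile fails.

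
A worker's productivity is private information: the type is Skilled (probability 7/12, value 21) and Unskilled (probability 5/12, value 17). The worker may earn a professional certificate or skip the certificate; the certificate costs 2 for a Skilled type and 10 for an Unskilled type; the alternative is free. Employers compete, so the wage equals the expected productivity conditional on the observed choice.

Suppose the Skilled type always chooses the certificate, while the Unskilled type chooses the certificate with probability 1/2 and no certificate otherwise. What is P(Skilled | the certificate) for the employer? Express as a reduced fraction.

14/19

P(the certificate) = (7/12)·1 + (5/12)·(1/2) = 19/24.
By Bayes' rule, P(Skilled | the certificate) = (7/12) / (19/24) = 14/19.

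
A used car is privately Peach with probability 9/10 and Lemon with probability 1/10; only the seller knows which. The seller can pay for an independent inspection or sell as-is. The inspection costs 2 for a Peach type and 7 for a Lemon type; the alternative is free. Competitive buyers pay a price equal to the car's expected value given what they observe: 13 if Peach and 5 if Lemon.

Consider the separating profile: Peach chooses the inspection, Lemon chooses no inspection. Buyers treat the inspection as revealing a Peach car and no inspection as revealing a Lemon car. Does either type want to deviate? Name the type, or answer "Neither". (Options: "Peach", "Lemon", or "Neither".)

The inspection pays 13; no inspection pays 5.
Peach: assigned the inspection, nets 13 − 2 = 11; deviating to no inspection nets 5.
Lemon: assigned no inspection, nets 5; deviating to the inspection nets 13 − 7 = 6.
The Lemon type gains 1 by deviating.

Lemon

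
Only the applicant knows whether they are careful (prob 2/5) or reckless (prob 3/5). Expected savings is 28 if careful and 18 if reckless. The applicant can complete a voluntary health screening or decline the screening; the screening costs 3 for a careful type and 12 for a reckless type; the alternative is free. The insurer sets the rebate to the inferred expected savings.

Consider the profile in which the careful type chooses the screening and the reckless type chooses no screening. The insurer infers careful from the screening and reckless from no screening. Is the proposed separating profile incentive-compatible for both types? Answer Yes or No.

Yes

Under these beliefs, the screening earns rebate 28 and no screening earns rebate 18.
careful: the screening nets 28 − 3 = 25; no screening nets 18. careful prefers the screening.
reckless: the screening nets 28 − 12 = 16; no screening nets 18. reckless prefers no screening.
Neither type deviates, so the separating profile is an equilibrium.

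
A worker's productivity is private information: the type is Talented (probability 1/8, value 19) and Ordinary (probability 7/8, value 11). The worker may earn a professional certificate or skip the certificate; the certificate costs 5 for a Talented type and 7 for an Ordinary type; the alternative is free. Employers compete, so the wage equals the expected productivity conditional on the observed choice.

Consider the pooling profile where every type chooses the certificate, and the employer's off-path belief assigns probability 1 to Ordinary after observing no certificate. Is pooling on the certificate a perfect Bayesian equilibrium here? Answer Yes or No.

On path, the employer holds the prior and pays 1/8·19 + 7/8·11 = 12. Off path (no certificate), believing Ordinary, it pays 11.
Talented: the certificate nets 12 − 5 = 7; no certificate nets 11. Talented would deviate.
Ordinary: the certificate nets 12 − 7 = 5; no certificate nets 11. Ordinary would deviate.
A type deviates, so pooling fails.

No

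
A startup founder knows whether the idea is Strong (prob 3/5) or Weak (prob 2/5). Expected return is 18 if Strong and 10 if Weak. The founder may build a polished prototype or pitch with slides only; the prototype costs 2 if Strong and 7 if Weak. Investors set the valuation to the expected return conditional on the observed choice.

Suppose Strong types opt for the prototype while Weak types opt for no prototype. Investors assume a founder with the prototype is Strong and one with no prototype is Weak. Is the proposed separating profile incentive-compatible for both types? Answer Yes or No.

Under these beliefs, the prototype earns valuation 18 and no prototype earns valuation 10.
Strong: the prototype nets 18 − 2 = 16; no prototype nets 10. Strong prefers the prototype.
Weak: the prototype nets 18 − 7 = 11; no prototype nets 10. Weak would deviate to the prototype.
Weak has a profitable deviation, so the profile is not an equilibrium.

No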